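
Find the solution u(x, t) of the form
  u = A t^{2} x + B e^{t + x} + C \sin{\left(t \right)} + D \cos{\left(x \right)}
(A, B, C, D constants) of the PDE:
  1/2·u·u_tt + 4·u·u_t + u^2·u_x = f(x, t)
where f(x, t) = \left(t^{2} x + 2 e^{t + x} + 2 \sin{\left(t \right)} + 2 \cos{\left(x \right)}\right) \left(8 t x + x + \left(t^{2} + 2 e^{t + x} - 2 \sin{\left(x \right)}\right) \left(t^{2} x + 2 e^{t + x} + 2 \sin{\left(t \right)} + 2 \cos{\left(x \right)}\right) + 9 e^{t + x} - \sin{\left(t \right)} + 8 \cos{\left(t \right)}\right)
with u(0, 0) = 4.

Substitute the ansatz u = A t^{2} x + B e^{t + x} + C \sin{\left(t \right)} + D \cos{\left(x \right)} into the left-hand side.
Derivatives of the ansatz:
  u_tt = 2 A x + B e^{t} e^{x} - C \sin{\left(t \right)}
  u_t = 2 A t x + B e^{t} e^{x} + C \cos{\left(t \right)}
  u_x = A t^{2} + B e^{t} e^{x} - D \sin{\left(x \right)}
Term by term:
  1/2·u·u_tt = A^{2} t^{2} x^{2} + \frac{A B t^{2} x e^{t} e^{x}}{2} + A B x e^{t} e^{x} - \frac{A C t^{2} x \sin{\left(t \right)}}{2} + A C x \sin{\left(t \right)} + A D x \cos{\left(x \right)} + \frac{B^{2} e^{2 t} e^{2 x}}{2} + \frac{B D e^{t} e^{x} \cos{\left(x \right)}}{2} - \frac{C^{2} \sin^{2}{\left(t \right)}}{2} - \frac{C D \sin{\left(t \right)} \cos{\left(x \right)}}{2}
  4·u·u_t = 8 A^{2} t^{3} x^{2} + 4 A B t^{2} x e^{t} e^{x} + 8 A B t x e^{t} e^{x} + 4 A C t^{2} x \cos{\left(t \right)} + 8 A C t x \sin{\left(t \right)} + 8 A D t x \cos{\left(x \right)} + 4 B^{2} e^{2 t} e^{2 x} + 4 B C e^{t} e^{x} \sin{\left(t \right)} + 4 B C e^{t} e^{x} \cos{\left(t \right)} + 4 B D e^{t} e^{x} \cos{\left(x \right)} + 4 C^{2} \sin{\left(t \right)} \cos{\left(t \right)} + 4 C D \cos{\left(t \right)} \cos{\left(x \right)}
  u^2·u_x = A^{3} t^{6} x^{2} + A^{2} B t^{4} x^{2} e^{t} e^{x} + 2 A^{2} B t^{4} x e^{t} e^{x} + 2 A^{2} C t^{4} x \sin{\left(t \right)} - A^{2} D t^{4} x^{2} \sin{\left(x \right)} + 2 A^{2} D t^{4} x \cos{\left(x \right)} + 2 A B^{2} t^{2} x e^{2 t} e^{2 x} + A B^{2} t^{2} e^{2 t} e^{2 x} + 2 A B C t^{2} x e^{t} e^{x} \sin{\left(t \right)} + 2 A B C t^{2} e^{t} e^{x} \sin{\left(t \right)} - 2 A B D t^{2} x e^{t} e^{x} \sin{\left(x \right)} + 2 A B D t^{2} x e^{t} e^{x} \cos{\left(x \right)} + 2 A B D t^{2} e^{t} e^{x} \cos{\left(x \right)} + A C^{2} t^{2} \sin^{2}{\left(t \right)} - 2 A C D t^{2} x \sin{\left(t \right)} \sin{\left(x \right)} + 2 A C D t^{2} \sin{\left(t \right)} \cos{\left(x \right)} - 2 A D^{2} t^{2} x \sin{\left(x \right)} \cos{\left(x \right)} + A D^{2} t^{2} \cos^{2}{\left(x \right)} + B^{3} e^{3 t} e^{3 x} + 2 B^{2} C e^{2 t} e^{2 x} \sin{\left(t \right)} - B^{2} D e^{2 t} e^{2 x} \sin{\left(x \right)} + 2 B^{2} D e^{2 t} e^{2 x} \cos{\left(x \right)} + B C^{2} e^{t} e^{x} \sin^{2}{\left(t \right)} - 2 B C D e^{t} e^{x} \sin{\left(t \right)} \sin{\left(x \right)} + 2 B C D e^{t} e^{x} \sin{\left(t \right)} \cos{\left(x \right)} - 2 B D^{2} e^{t} e^{x} \sin{\left(x \right)} \cos{\left(x \right)} + B D^{2} e^{t} e^{x} \cos^{2}{\left(x \right)} - C^{2} D \sin^{2}{\left(t \right)} \sin{\left(x \right)} - 2 C D^{2} \sin{\left(t \right)} \sin{\left(x \right)} \cos{\left(x \right)} - D^{3} \sin{\left(x \right)} \cos^{2}{\left(x \right)}
Sum these and collect like terms in the independent variables.
This must equal f(x, t) identically; expanded, f = t^{6} x^{2} + 2 t^{4} x^{2} e^{t} e^{x} - 2 t^{4} x^{2} \sin{\left(x \right)} + 4 t^{4} x e^{t} e^{x} + 4 t^{4} x \sin{\left(t \right)} + 4 t^{4} x \cos{\left(x \right)} + 8 t^{3} x^{2} + t^{2} x^{2} + 8 t^{2} x e^{2 t} e^{2 x} + 8 t^{2} x e^{t} e^{x} \sin{\left(t \right)} - 8 t^{2} x e^{t} e^{x} \sin{\left(x \right)} + 8 t^{2} x e^{t} e^{x} \cos{\left(x \right)} + 9 t^{2} x e^{t} e^{x} - 8 t^{2} x \sin{\left(t \right)} \sin{\left(x \right)} - t^{2} x \sin{\left(t \right)} - 8 t^{2} x \sin{\left(x \right)} \cos{\left(x \right)} + 8 t^{2} x \cos{\left(t \right)} + 4 t^{2} e^{2 t} e^{2 x} + 8 t^{2} e^{t} e^{x} \sin{\left(t \right)} + 8 t^{2} e^{t} e^{x} \cos{\left(x \right)} + 4 t^{2} \sin^{2}{\left(t \right)} + 8 t^{2} \sin{\left(t \right)} \cos{\left(x \right)} + 4 t^{2} \cos^{2}{\left(x \right)} + 16 t x e^{t} e^{x} + 16 t x \sin{\left(t \right)} + 16 t x \cos{\left(x \right)} + 2 x e^{t} e^{x} + 2 x \sin{\left(t \right)} + 2 x \cos{\left(x \right)} + 8 e^{3 t} e^{3 x} + 16 e^{2 t} e^{2 x} \sin{\left(t \right)} - 8 e^{2 t} e^{2 x} \sin{\left(x \right)} + 16 e^{2 t} e^{2 x} \cos{\left(x \right)} + 18 e^{2 t} e^{2 x} + 8 e^{t} e^{x} \sin^{2}{\left(t \right)} - 16 e^{t} e^{x} \sin{\left(t \right)} \sin{\left(x \right)} + 16 e^{t} e^{x} \sin{\left(t \right)} \cos{\left(x \right)} + 16 e^{t} e^{x} \sin{\left(t \right)} - 16 e^{t} e^{x} \sin{\left(x \right)} \cos{\left(x \right)} + 16 e^{t} e^{x} \cos{\left(t \right)} + 8 e^{t} e^{x} \cos^{2}{\left(x \right)} + 18 e^{t} e^{x} \cos{\left(x \right)} - 8 \sin^{2}{\left(t \right)} \sin{\left(x \right)} - 2 \sin^{2}{\left(t \right)} - 16 \sin{\left(t \right)} \sin{\left(x \right)} \cos{\left(x \right)} + 16 \sin{\left(t \right)} \cos{\left(t \right)} - 2 \sin{\left(t \right)} \cos{\left(x \right)} - 8 \sin{\left(x \right)} \cos^{2}{\left(x \right)} + 16 \cos{\left(t \right)} \cos{\left(x \right)}.
Matching coefficients of the independent functions:
(each divided by its leading coefficient; functions giving the same equation are listed together)
  [t^{2} x^{2}, t^{3} x^{2}]:  A^{2} - 1 = 0
  [t^{2} \sin^{2}{\left(t \right)}]:  A C^{2} - 4 = 0
  [t^{2} \cos^{2}{\left(x \right)}, t^{2} x \sin{\left(x \right)} \cos{\left(x \right)}]:  A D^{2} - 4 = 0
  [t^{6} x^{2}]:  A^{3} - 1 = 0
  [x \sin{\left(t \right)}, t x \sin{\left(t \right)}, t^{2} x \sin{\left(t \right)}, …]:  A C - 2 = 0
  [x \cos{\left(x \right)}, t x \cos{\left(x \right)}]:  A D - 2 = 0
  [e^{2 t} e^{2 x}]:  B^{2} - 4 = 0
  [e^{3 t} e^{3 x}]:  B^{3} - 8 = 0
  [\sin{\left(t \right)} \cos{\left(t \right)}, \sin^{2}{\left(t \right)}]:  C^{2} - 4 = 0
  [\sin{\left(t \right)} \cos{\left(x \right)}, \cos{\left(t \right)} \cos{\left(x \right)}]:  C D - 4 = 0
  [\sin^{2}{\left(t \right)} \sin{\left(x \right)}]:  C^{2} D - 8 = 0
  [\sin{\left(x \right)} \cos^{2}{\left(x \right)}]:  D^{3} - 8 = 0
  [t^{2} e^{2 t} e^{2 x}, t^{2} x e^{2 t} e^{2 x}]:  A B^{2} - 4 = 0
  [t^{2} \sin{\left(t \right)} \cos{\left(x \right)}, t^{2} x \sin{\left(t \right)} \sin{\left(x \right)}]:  A C D - 4 = 0
  [t^{4} x \sin{\left(t \right)}]:  A^{2} C - 2 = 0
  [t^{4} x \cos{\left(x \right)}, t^{4} x^{2} \sin{\left(x \right)}]:  A^{2} D - 2 = 0
  [x e^{t} e^{x}, t x e^{t} e^{x}, t^{2} x e^{t} e^{x}]:  A B - 2 = 0
  [e^{t} e^{x} \sin{\left(t \right)}, e^{t} e^{x} \cos{\left(t \right)}]:  B C - 4 = 0
  [e^{t} e^{x} \sin^{2}{\left(t \right)}]:  B C^{2} - 8 = 0
  [e^{t} e^{x} \cos{\left(x \right)}]:  B D - 4 = 0
  [e^{t} e^{x} \cos^{2}{\left(x \right)}, e^{t} e^{x} \sin{\left(x \right)} \cos{\left(x \right)}]:  B D^{2} - 8 = 0
  [e^{2 t} e^{2 x} \sin{\left(t \right)}]:  B^{2} C - 8 = 0
  [e^{2 t} e^{2 x} \sin{\left(x \right)}, e^{2 t} e^{2 x} \cos{\left(x \right)}]:  B^{2} D - 8 = 0
  [\sin{\left(t \right)} \sin{\left(x \right)} \cos{\left(x \right)}]:  C D^{2} - 8 = 0
  [t^{2} e^{t} e^{x} \sin{\left(t \right)}, t^{2} x e^{t} e^{x} \sin{\left(t \right)}]:  A B C - 4 = 0
  [t^{2} e^{t} e^{x} \cos{\left(x \right)}, t^{2} x e^{t} e^{x} \sin{\left(x \right)}, t^{2} x e^{t} e^{x} \cos{\left(x \right)}]:  A B D - 4 = 0
  [t^{4} x e^{t} e^{x}, t^{4} x^{2} e^{t} e^{x}]:  A^{2} B - 2 = 0
  [e^{t} e^{x} \sin{\left(t \right)} \sin{\left(x \right)}, e^{t} e^{x} \sin{\left(t \right)} \cos{\left(x \right)}]:  B C D - 8 = 0
Solving: A = 1, B = 2, C = 2, D = 2.
Check against the point condition:
  u(0, 0) = 4  ⟹  B + D = 4  ✓
Hence u(x, t) = t^{2} x + 2 e^{t + x} + 2 \sin{\left(t \right)} + 2 \cos{\left(x \right)}.

Answer: u(x, t) = t^{2} x + 2 e^{t + x} + 2 \sin{\left(t \right)} + 2 \cos{\left(x \right)}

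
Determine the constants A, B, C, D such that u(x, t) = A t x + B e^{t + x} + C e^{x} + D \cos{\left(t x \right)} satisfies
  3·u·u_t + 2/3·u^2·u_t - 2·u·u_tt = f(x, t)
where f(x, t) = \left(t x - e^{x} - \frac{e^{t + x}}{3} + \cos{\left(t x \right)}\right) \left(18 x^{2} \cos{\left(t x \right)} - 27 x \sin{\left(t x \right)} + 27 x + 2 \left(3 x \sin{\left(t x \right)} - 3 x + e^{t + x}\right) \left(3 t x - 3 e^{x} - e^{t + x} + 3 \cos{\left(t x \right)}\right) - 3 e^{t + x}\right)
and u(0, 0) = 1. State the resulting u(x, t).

Substitute the ansatz u = A t x + B e^{t + x} + C e^{x} + D \cos{\left(t x \right)} into the left-hand side.
Derivatives of the ansatz:
  u_t = A x + B e^{t} e^{x} - D x \sin{\left(t x \right)}
  u_tt = B e^{t} e^{x} - D x^{2} \cos{\left(t x \right)}
Term by term:
  3·u·u_t = 3 A^{2} t x^{2} + 3 A B t x e^{t} e^{x} + 3 A B x e^{t} e^{x} + 3 A C x e^{x} - 3 A D t x^{2} \sin{\left(t x \right)} + 3 A D x \cos{\left(t x \right)} + 3 B^{2} e^{2 t} e^{2 x} + 3 B C e^{t} e^{2 x} - 3 B D x e^{t} e^{x} \sin{\left(t x \right)} + 3 B D e^{t} e^{x} \cos{\left(t x \right)} - 3 C D x e^{x} \sin{\left(t x \right)} - 3 D^{2} x \sin{\left(t x \right)} \cos{\left(t x \right)}
  2/3·u^2·u_t = \frac{2 A^{3} t^{2} x^{3}}{3} + \frac{2 A^{2} B t^{2} x^{2} e^{t} e^{x}}{3} + \frac{4 A^{2} B t x^{2} e^{t} e^{x}}{3} + \frac{4 A^{2} C t x^{2} e^{x}}{3} - \frac{2 A^{2} D t^{2} x^{3} \sin{\left(t x \right)}}{3} + \frac{4 A^{2} D t x^{2} \cos{\left(t x \right)}}{3} + \frac{4 A B^{2} t x e^{2 t} e^{2 x}}{3} + \frac{2 A B^{2} x e^{2 t} e^{2 x}}{3} + \frac{4 A B C t x e^{t} e^{2 x}}{3} + \frac{4 A B C x e^{t} e^{2 x}}{3} - \frac{4 A B D t x^{2} e^{t} e^{x} \sin{\left(t x \right)}}{3} + \frac{4 A B D t x e^{t} e^{x} \cos{\left(t x \right)}}{3} + \frac{4 A B D x e^{t} e^{x} \cos{\left(t x \right)}}{3} + \frac{2 A C^{2} x e^{2 x}}{3} - \frac{4 A C D t x^{2} e^{x} \sin{\left(t x \right)}}{3} + \frac{4 A C D x e^{x} \cos{\left(t x \right)}}{3} - \frac{4 A D^{2} t x^{2} \sin{\left(t x \right)} \cos{\left(t x \right)}}{3} + \frac{2 A D^{2} x \cos^{2}{\left(t x \right)}}{3} + \frac{2 B^{3} e^{3 t} e^{3 x}}{3} + \frac{4 B^{2} C e^{2 t} e^{3 x}}{3} - \frac{2 B^{2} D x e^{2 t} e^{2 x} \sin{\left(t x \right)}}{3} + \frac{4 B^{2} D e^{2 t} e^{2 x} \cos{\left(t x \right)}}{3} + \frac{2 B C^{2} e^{t} e^{3 x}}{3} - \frac{4 B C D x e^{t} e^{2 x} \sin{\left(t x \right)}}{3} + \frac{4 B C D e^{t} e^{2 x} \cos{\left(t x \right)}}{3} - \frac{4 B D^{2} x e^{t} e^{x} \sin{\left(t x \right)} \cos{\left(t x \right)}}{3} + \frac{2 B D^{2} e^{t} e^{x} \cos^{2}{\left(t x \right)}}{3} - \frac{2 C^{2} D x e^{2 x} \sin{\left(t x \right)}}{3} - \frac{4 C D^{2} x e^{x} \sin{\left(t x \right)} \cos{\left(t x \right)}}{3} - \frac{2 D^{3} x \sin{\left(t x \right)} \cos^{2}{\left(t x \right)}}{3}
  -2·u·u_tt = - 2 A B t x e^{t} e^{x} + 2 A D t x^{3} \cos{\left(t x \right)} - 2 B^{2} e^{2 t} e^{2 x} - 2 B C e^{t} e^{2 x} + 2 B D x^{2} e^{t} e^{x} \cos{\left(t x \right)} - 2 B D e^{t} e^{x} \cos{\left(t x \right)} + 2 C D x^{2} e^{x} \cos{\left(t x \right)} + 2 D^{2} x^{2} \cos^{2}{\left(t x \right)}
Sum these and collect like terms in the independent variables.
This must equal f(x, t) identically; expanded, f = 18 t^{2} x^{3} \sin{\left(t x \right)} - 18 t^{2} x^{3} + 6 t^{2} x^{2} e^{t} e^{x} + 18 t x^{3} \cos{\left(t x \right)} - 12 t x^{2} e^{t} e^{x} \sin{\left(t x \right)} + 12 t x^{2} e^{t} e^{x} - 36 t x^{2} e^{x} \sin{\left(t x \right)} + 36 t x^{2} e^{x} + 36 t x^{2} \sin{\left(t x \right)} \cos{\left(t x \right)} - 27 t x^{2} \sin{\left(t x \right)} - 36 t x^{2} \cos{\left(t x \right)} + 27 t x^{2} - 4 t x e^{2 t} e^{2 x} - 12 t x e^{t} e^{2 x} + 12 t x e^{t} e^{x} \cos{\left(t x \right)} - 3 t x e^{t} e^{x} - 6 x^{2} e^{t} e^{x} \cos{\left(t x \right)} - 18 x^{2} e^{x} \cos{\left(t x \right)} + 18 x^{2} \cos^{2}{\left(t x \right)} + 2 x e^{2 t} e^{2 x} \sin{\left(t x \right)} - 2 x e^{2 t} e^{2 x} + 12 x e^{t} e^{2 x} \sin{\left(t x \right)} - 12 x e^{t} e^{2 x} - 12 x e^{t} e^{x} \sin{\left(t x \right)} \cos{\left(t x \right)} + 9 x e^{t} e^{x} \sin{\left(t x \right)} + 12 x e^{t} e^{x} \cos{\left(t x \right)} - 9 x e^{t} e^{x} + 18 x e^{2 x} \sin{\left(t x \right)} - 18 x e^{2 x} - 36 x e^{x} \sin{\left(t x \right)} \cos{\left(t x \right)} + 27 x e^{x} \sin{\left(t x \right)} + 36 x e^{x} \cos{\left(t x \right)} - 27 x e^{x} + 18 x \sin{\left(t x \right)} \cos^{2}{\left(t x \right)} - 27 x \sin{\left(t x \right)} \cos{\left(t x \right)} - 18 x \cos^{2}{\left(t x \right)} + 27 x \cos{\left(t x \right)} + \frac{2 e^{3 t} e^{3 x}}{3} + 4 e^{2 t} e^{3 x} - 4 e^{2 t} e^{2 x} \cos{\left(t x \right)} + e^{2 t} e^{2 x} + 6 e^{t} e^{3 x} - 12 e^{t} e^{2 x} \cos{\left(t x \right)} + 3 e^{t} e^{2 x} + 6 e^{t} e^{x} \cos^{2}{\left(t x \right)} - 3 e^{t} e^{x} \cos{\left(t x \right)}.
Matching coefficients of the independent functions:
(each divided by its leading coefficient; functions giving the same equation are listed together)
  [t x^{2}]:  A^{2} - 9 = 0
  [t^{2} x^{3}]:  A^{3} + 27 = 0
  [x e^{x}]:  A C + 9 = 0
  [x e^{2 x}]:  A C^{2} + 27 = 0
  [x \cos{\left(t x \right)}, t x^{2} \sin{\left(t x \right)}, t x^{3} \cos{\left(t x \right)}]:  A D - 9 = 0
  [x \cos^{2}{\left(t x \right)}, t x^{2} \sin{\left(t x \right)} \cos{\left(t x \right)}]:  A D^{2} + 27 = 0
  [x^{2} \cos^{2}{\left(t x \right)}, x \sin{\left(t x \right)} \cos{\left(t x \right)}]:  D^{2} - 9 = 0
  [e^{t} e^{2 x}]:  B C - 3 = 0
  [e^{t} e^{3 x}]:  B C^{2} - 9 = 0
  [e^{2 t} e^{2 x}]:  B^{2} - 1 = 0
  [e^{2 t} e^{3 x}]:  B^{2} C - 3 = 0
  [e^{3 t} e^{3 x}]:  B^{3} - 1 = 0
  [t x^{2} e^{x}]:  A^{2} C - 27 = 0
  [t x^{2} \cos{\left(t x \right)}, t^{2} x^{3} \sin{\left(t x \right)}]:  A^{2} D + 27 = 0
  [x e^{t} e^{x}, t x e^{t} e^{x}]:  A B + 3 = 0
  [x e^{t} e^{2 x}, t x e^{t} e^{2 x}]:  A B C + 9 = 0
  [x e^{2 t} e^{2 x}, t x e^{2 t} e^{2 x}]:  A B^{2} + 3 = 0
  [x e^{x} \sin{\left(t x \right)}, x^{2} e^{x} \cos{\left(t x \right)}]:  C D + 9 = 0
  [x e^{x} \cos{\left(t x \right)}, t x^{2} e^{x} \sin{\left(t x \right)}]:  A C D - 27 = 0
  [x e^{2 x} \sin{\left(t x \right)}]:  C^{2} D + 27 = 0
  [x \sin{\left(t x \right)} \cos^{2}{\left(t x \right)}]:  D^{3} + 27 = 0
  [e^{t} e^{x} \cos{\left(t x \right)}, x e^{t} e^{x} \sin{\left(t x \right)}, x^{2} e^{t} e^{x} \cos{\left(t x \right)}]:  B D + 3 = 0
  [e^{t} e^{x} \cos^{2}{\left(t x \right)}, x e^{t} e^{x} \sin{\left(t x \right)} \cos{\left(t x \right)}]:  B D^{2} - 9 = 0
  [e^{t} e^{2 x} \cos{\left(t x \right)}, x e^{t} e^{2 x} \sin{\left(t x \right)}]:  B C D + 9 = 0
  [e^{2 t} e^{2 x} \cos{\left(t x \right)}, x e^{2 t} e^{2 x} \sin{\left(t x \right)}]:  B^{2} D + 3 = 0
  [t x^{2} e^{t} e^{x}, t^{2} x^{2} e^{t} e^{x}]:  A^{2} B - 9 = 0
  [x e^{t} e^{x} \cos{\left(t x \right)}, t x e^{t} e^{x} \cos{\left(t x \right)}, t x^{2} e^{t} e^{x} \sin{\left(t x \right)}]:  A B D - 9 = 0
  [x e^{x} \sin{\left(t x \right)} \cos{\left(t x \right)}]:  C D^{2} - 27 = 0
Solving: A = -3, B = 1, C = 3, D = -3.
Check against the point condition:
  u(0, 0) = 1  ⟹  B + C + D = 1  ✓
Hence u(x, t) = - 3 t x + 3 e^{x} + e^{t + x} - 3 \cos{\left(t x \right)}.

Answer: u(x, t) = - 3 t x + 3 e^{x} + e^{t + x} - 3 \cos{\left(t x \right)}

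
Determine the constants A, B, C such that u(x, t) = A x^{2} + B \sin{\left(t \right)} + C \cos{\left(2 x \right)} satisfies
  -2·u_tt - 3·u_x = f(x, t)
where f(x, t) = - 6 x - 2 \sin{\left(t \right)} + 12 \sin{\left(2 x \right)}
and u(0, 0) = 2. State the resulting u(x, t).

Answer: u(x, t) = x^{2} - \sin{\left(t \right)} + 2 \cos{\left(2 x \right)}

Derivation:
Substitute the ansatz u = A x^{2} + B \sin{\left(t \right)} + C \cos{\left(2 x \right)} into the left-hand side.
Derivatives of the ansatz:
  u_tt = - B \sin{\left(t \right)}
  u_x = 2 A x - 2 C \sin{\left(2 x \right)}
Term by term:
  -2·u_tt = 2 B \sin{\left(t \right)}
  -3·u_x = - 6 A x + 6 C \sin{\left(2 x \right)}
So the left-hand side equals
  - 6 A x + 2 B \sin{\left(t \right)} + 6 C \sin{\left(2 x \right)}
This must equal f(x, t) = - 6 x - 2 \sin{\left(t \right)} + 12 \sin{\left(2 x \right)} identically.
Matching coefficients of the independent functions:
  [x]:  - 6 A = -6
  [\sin{\left(t \right)}]:  2 B = -2
  [\sin{\left(2 x \right)}]:  6 C = 12
Solving: A = 1, B = -1, C = 2.
Check against the point condition:
  u(0, 0) = 2  ⟹  C = 2  ✓
Hence u(x, t) = x^{2} - \sin{\left(t \right)} + 2 \cos{\left(2 x \right)}.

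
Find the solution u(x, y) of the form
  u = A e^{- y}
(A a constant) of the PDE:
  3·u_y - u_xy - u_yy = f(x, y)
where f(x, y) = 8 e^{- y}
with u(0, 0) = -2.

Substitute the ansatz u = A e^{- y} into the left-hand side.
Derivatives of the ansatz:
  u_y = - A e^{- y}
  u_xy = 0
  u_yy = A e^{- y}
Term by term:
  3·u_y = - 3 A e^{- y}
  -u_xy = 0
  -u_yy = - A e^{- y}
So the left-hand side equals
  - 4 A e^{- y}
This must equal f(x, y) = 8 e^{- y} identically.
Matching coefficients of the independent functions:
  [e^{- y}]:  - 4 A = 8
Solving: A = -2.
Check against the point condition:
  u(0, 0) = -2  ⟹  A = -2  ✓
Hence u(x, y) = - 2 e^{- y}.

Answer: u(x, y) = - 2 e^{- y}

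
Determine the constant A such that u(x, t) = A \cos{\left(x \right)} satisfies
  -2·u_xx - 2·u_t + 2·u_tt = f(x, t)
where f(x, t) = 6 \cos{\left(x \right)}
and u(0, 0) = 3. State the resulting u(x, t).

Answer: u(x, t) = 3 \cos{\left(x \right)}

Derivation:
Substitute the ansatz u = A \cos{\left(x \right)} into the left-hand side.
Derivatives of the ansatz:
  u_xx = - A \cos{\left(x \right)}
  u_t = 0
  u_tt = 0
Term by term:
  -2·u_xx = 2 A \cos{\left(x \right)}
  -2·u_t = 0
  2·u_tt = 0
So the left-hand side equals
  2 A \cos{\left(x \right)}
This must equal f(x, t) = 6 \cos{\left(x \right)} identically.
Matching coefficients of the independent functions:
  [\cos{\left(x \right)}]:  2 A = 6
Solving: A = 3.
Check against the point condition:
  u(0, 0) = 3  ⟹  A = 3  ✓
Hence u(x, t) = 3 \cos{\left(x \right)}.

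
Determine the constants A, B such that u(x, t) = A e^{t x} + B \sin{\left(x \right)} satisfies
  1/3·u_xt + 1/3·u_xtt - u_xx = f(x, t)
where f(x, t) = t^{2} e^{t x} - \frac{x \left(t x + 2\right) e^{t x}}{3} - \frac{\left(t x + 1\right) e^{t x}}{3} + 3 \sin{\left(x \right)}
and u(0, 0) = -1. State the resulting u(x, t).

Substitute the ansatz u = A e^{t x} + B \sin{\left(x \right)} into the left-hand side.
Derivatives of the ansatz:
  u_xt = A t x e^{t x} + A e^{t x}
  u_xtt = A t x^{2} e^{t x} + 2 A x e^{t x}
  u_xx = A t^{2} e^{t x} - B \sin{\left(x \right)}
Term by term:
  1/3·u_xt = \frac{A t x e^{t x}}{3} + \frac{A e^{t x}}{3}
  1/3·u_xtt = \frac{A t x^{2} e^{t x}}{3} + \frac{2 A x e^{t x}}{3}
  -u_xx = - A t^{2} e^{t x} + B \sin{\left(x \right)}
So the left-hand side equals
  - A t^{2} e^{t x} + \frac{A t x^{2} e^{t x}}{3} + \frac{A t x e^{t x}}{3} + \frac{2 A x e^{t x}}{3} + \frac{A e^{t x}}{3} + B \sin{\left(x \right)}
This must equal f(x, t) identically; expanded, f = t^{2} e^{t x} - \frac{t x^{2} e^{t x}}{3} - \frac{t x e^{t x}}{3} - \frac{2 x e^{t x}}{3} - \frac{e^{t x}}{3} + 3 \sin{\left(x \right)}.
Matching coefficients of the independent functions:
  [t^{2} e^{t x}]:  - A = 1
  [x e^{t x}]:  \frac{2 A}{3} = - \frac{2}{3}
  [t x e^{t x}, t x^{2} e^{t x}, e^{t x}]:  \frac{A}{3} = - \frac{1}{3}
  [\sin{\left(x \right)}]:  B = 3
Solving: A = -1, B = 3.
Check against the point condition:
  u(0, 0) = -1  ⟹  A = -1  ✓
Hence u(x, t) = - e^{t x} + 3 \sin{\left(x \right)}.

Answer: u(x, t) = - e^{t x} + 3 \sin{\left(x \right)}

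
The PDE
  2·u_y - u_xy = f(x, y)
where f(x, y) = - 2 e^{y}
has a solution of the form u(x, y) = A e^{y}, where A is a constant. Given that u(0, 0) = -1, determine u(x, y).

Substitute the ansatz u = A e^{y} into the left-hand side.
Derivatives of the ansatz:
  u_y = A e^{y}
  u_xy = 0
Term by term:
  2·u_y = 2 A e^{y}
  -u_xy = 0
So the left-hand side equals
  2 A e^{y}
This must equal f(x, y) = - 2 e^{y} identically.
Matching coefficients of the independent functions:
  [e^{y}]:  2 A = -2
Solving: A = -1.
Check against the point condition:
  u(0, 0) = -1  ⟹  A = -1  ✓
Hence u(x, y) = - e^{y}.

Answer: u(x, y) = - e^{y}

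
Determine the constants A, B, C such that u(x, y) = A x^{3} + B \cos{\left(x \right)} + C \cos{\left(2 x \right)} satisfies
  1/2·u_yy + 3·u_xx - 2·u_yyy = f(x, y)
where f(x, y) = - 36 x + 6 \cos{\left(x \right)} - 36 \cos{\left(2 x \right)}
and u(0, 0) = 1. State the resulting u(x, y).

Answer: u(x, y) = - 2 x^{3} - 2 \cos{\left(x \right)} + 3 \cos{\left(2 x \right)}

Derivation:
Substitute the ansatz u = A x^{3} + B \cos{\left(x \right)} + C \cos{\left(2 x \right)} into the left-hand side.
Derivatives of the ansatz:
  u_yy = 0
  u_xx = 6 A x - B \cos{\left(x \right)} - 4 C \cos{\left(2 x \right)}
  u_yyy = 0
Term by term:
  1/2·u_yy = 0
  3·u_xx = 18 A x - 3 B \cos{\left(x \right)} - 12 C \cos{\left(2 x \right)}
  -2·u_yyy = 0
So the left-hand side equals
  18 A x - 3 B \cos{\left(x \right)} - 12 C \cos{\left(2 x \right)}
This must equal f(x, y) = - 36 x + 6 \cos{\left(x \right)} - 36 \cos{\left(2 x \right)} identically.
Matching coefficients of the independent functions:
  [x]:  18 A = -36
  [\cos{\left(x \right)}]:  - 3 B = 6
  [\cos{\left(2 x \right)}]:  - 12 C = -36
Solving: A = -2, B = -2, C = 3.
Check against the point condition:
  u(0, 0) = 1  ⟹  B + C = 1  ✓
Hence u(x, y) = - 2 x^{3} - 2 \cos{\left(x \right)} + 3 \cos{\left(2 x \right)}.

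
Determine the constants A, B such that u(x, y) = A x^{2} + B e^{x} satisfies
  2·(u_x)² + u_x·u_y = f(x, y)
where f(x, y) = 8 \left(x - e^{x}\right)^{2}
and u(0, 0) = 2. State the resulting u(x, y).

Answer: u(x, y) = - x^{2} + 2 e^{x}

Derivation:
Substitute the ansatz u = A x^{2} + B e^{x} into the left-hand side.
Derivatives of the ansatz:
  u_x = 2 A x + B e^{x}
  u_y = 0
Term by term:
  2·(u_x)² = 8 A^{2} x^{2} + 8 A B x e^{x} + 2 B^{2} e^{2 x}
  u_x·u_y = 0
So the left-hand side equals
  8 A^{2} x^{2} + 8 A B x e^{x} + 2 B^{2} e^{2 x}
This must equal f(x, y) identically; expanded, f = 8 x^{2} - 16 x e^{x} + 8 e^{2 x}.
Matching coefficients of the independent functions:
  [x^{2}]:  8 A^{2} = 8
  [x e^{x}]:  8 A B = -16
  [e^{2 x}]:  2 B^{2} = 8
These equations allow (A, B) = (-1, 2) or (1, -2).
Impose the point condition(s):
  u(0, 0) = 2  ⟹  B = 2
Only A = -1, B = 2 satisfies everything.
Hence u(x, y) = - x^{2} + 2 e^{x}.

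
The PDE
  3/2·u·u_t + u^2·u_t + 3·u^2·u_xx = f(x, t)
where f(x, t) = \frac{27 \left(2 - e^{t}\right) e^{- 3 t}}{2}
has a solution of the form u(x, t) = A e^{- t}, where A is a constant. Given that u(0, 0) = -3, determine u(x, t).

Substitute the ansatz u = A e^{- t} into the left-hand side.
Derivatives of the ansatz:
  u_t = - A e^{- t}
  u_xx = 0
Term by term:
  3/2·u·u_t = - \frac{3 A^{2} e^{- 2 t}}{2}
  u^2·u_t = - A^{3} e^{- 3 t}
  3·u^2·u_xx = 0
So the left-hand side equals
  - A^{3} e^{- 3 t} - \frac{3 A^{2} e^{- 2 t}}{2}
This must equal f(x, t) identically; expanded, f = - \frac{27 e^{- 2 t}}{2} + 27 e^{- 3 t}.
Matching coefficients of the independent functions:
  [e^{- 3 t}]:  - A^{3} = 27
  [e^{- 2 t}]:  - \frac{3 A^{2}}{2} = - \frac{27}{2}
Solving: A = -3.
Check against the point condition:
  u(0, 0) = -3  ⟹  A = -3  ✓
Hence u(x, t) = - 3 e^{- t}.

Answer: u(x, t) = - 3 e^{- t}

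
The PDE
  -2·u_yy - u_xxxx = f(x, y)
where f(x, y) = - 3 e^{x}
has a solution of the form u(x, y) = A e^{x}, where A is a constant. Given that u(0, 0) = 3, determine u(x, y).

Answer: u(x, y) = 3 e^{x}

Derivation:
Substitute the ansatz u = A e^{x} into the left-hand side.
Derivatives of the ansatz:
  u_yy = 0
  u_xxxx = A e^{x}
Term by term:
  -2·u_yy = 0
  -u_xxxx = - A e^{x}
So the left-hand side equals
  - A e^{x}
This must equal f(x, y) = - 3 e^{x} identically.
Matching coefficients of the independent functions:
  [e^{x}]:  - A = -3
Solving: A = 3.
Check against the point condition:
  u(0, 0) = 3  ⟹  A = 3  ✓
Hence u(x, y) = 3 e^{x}.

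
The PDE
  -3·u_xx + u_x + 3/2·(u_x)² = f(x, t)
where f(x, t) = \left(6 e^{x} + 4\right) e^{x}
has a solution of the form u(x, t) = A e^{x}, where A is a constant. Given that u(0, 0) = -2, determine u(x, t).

Answer: u(x, t) = - 2 e^{x}

Derivation:
Substitute the ansatz u = A e^{x} into the left-hand side.
Derivatives of the ansatz:
  u_xx = A e^{x}
  u_x = A e^{x}
Term by term:
  -3·u_xx = - 3 A e^{x}
  u_x = A e^{x}
  3/2·(u_x)² = \frac{3 A^{2} e^{2 x}}{2}
So the left-hand side equals
  \frac{3 A^{2} e^{2 x}}{2} - 2 A e^{x}
This must equal f(x, t) = \left(6 e^{x} + 4\right) e^{x} identically.
Matching coefficients of the independent functions:
  [e^{x}]:  - 2 A = 4
  [e^{2 x}]:  \frac{3 A^{2}}{2} = 6
Solving: A = -2.
Check against the point condition:
  u(0, 0) = -2  ⟹  A = -2  ✓
Hence u(x, t) = - 2 e^{x}.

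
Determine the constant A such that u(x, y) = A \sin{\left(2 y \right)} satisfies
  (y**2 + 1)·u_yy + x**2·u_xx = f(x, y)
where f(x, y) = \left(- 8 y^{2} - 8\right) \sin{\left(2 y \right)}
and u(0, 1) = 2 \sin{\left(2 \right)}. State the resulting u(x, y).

Answer: u(x, y) = 2 \sin{\left(2 y \right)}

Derivation:
Substitute the ansatz u = A \sin{\left(2 y \right)} into the left-hand side.
Derivatives of the ansatz:
  u_yy = - 4 A \sin{\left(2 y \right)}
  u_xx = 0
Term by term:
  (y**2 + 1)·u_yy = - 4 A y^{2} \sin{\left(2 y \right)} - 4 A \sin{\left(2 y \right)}
  x**2·u_xx = 0
So the left-hand side equals
  - 4 A y^{2} \sin{\left(2 y \right)} - 4 A \sin{\left(2 y \right)}
This must equal f(x, y) identically; expanded, f = - 8 y^{2} \sin{\left(2 y \right)} - 8 \sin{\left(2 y \right)}.
Matching coefficients of the independent functions:
  [y^{2} \sin{\left(2 y \right)}, \sin{\left(2 y \right)}]:  - 4 A = -8
Solving: A = 2.
Check against the point condition:
  u(0, 1) = 2 \sin{\left(2 \right)}  ⟹  A \sin{\left(2 \right)} = 2 \sin{\left(2 \right)}  ✓
Hence u(x, y) = 2 \sin{\left(2 y \right)}.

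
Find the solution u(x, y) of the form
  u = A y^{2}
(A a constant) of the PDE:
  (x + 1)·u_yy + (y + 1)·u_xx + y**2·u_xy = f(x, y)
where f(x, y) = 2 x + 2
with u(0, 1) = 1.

Substitute the ansatz u = A y^{2} into the left-hand side.
Derivatives of the ansatz:
  u_yy = 2 A
  u_xx = 0
  u_xy = 0
Term by term:
  (x + 1)·u_yy = 2 A x + 2 A
  (y + 1)·u_xx = 0
  y**2·u_xy = 0
So the left-hand side equals
  2 A x + 2 A
This must equal f(x, y) = 2 x + 2 identically.
Matching coefficients of the independent functions:
  [constant term, x]:  2 A = 2
Solving: A = 1.
Check against the point condition:
  u(0, 1) = 1  ⟹  A = 1  ✓
Hence u(x, y) = y^{2}.

Answer: u(x, y) = y^{2}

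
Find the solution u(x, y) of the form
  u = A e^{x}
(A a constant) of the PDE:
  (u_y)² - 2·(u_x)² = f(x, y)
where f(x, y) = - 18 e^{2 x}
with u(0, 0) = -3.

Substitute the ansatz u = A e^{x} into the left-hand side.
Derivatives of the ansatz:
  u_y = 0
  u_x = A e^{x}
Term by term:
  (u_y)² = 0
  -2·(u_x)² = - 2 A^{2} e^{2 x}
So the left-hand side equals
  - 2 A^{2} e^{2 x}
This must equal f(x, y) = - 18 e^{2 x} identically.
Matching coefficients of the independent functions:
  [e^{2 x}]:  - 2 A^{2} = -18
These equations allow (A) = (-3) or (3).
Impose the point condition(s):
  u(0, 0) = -3  ⟹  A = -3
Only A = -3 satisfies everything.
Hence u(x, y) = - 3 e^{x}.

Answer: u(x, y) = - 3 e^{x}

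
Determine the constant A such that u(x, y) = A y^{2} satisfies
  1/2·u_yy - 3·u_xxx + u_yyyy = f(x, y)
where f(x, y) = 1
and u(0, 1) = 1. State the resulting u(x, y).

Answer: u(x, y) = y^{2}

Derivation:
Substitute the ansatz u = A y^{2} into the left-hand side.
Derivatives of the ansatz:
  u_yy = 2 A
  u_xxx = 0
  u_yyyy = 0
Term by term:
  1/2·u_yy = A
  -3·u_xxx = 0
  u_yyyy = 0
So the left-hand side equals
  A
This must equal f(x, y) = 1 identically.
Matching coefficients of the independent functions:
  [constant term]:  A = 1
Solving: A = 1.
Check against the point condition:
  u(0, 1) = 1  ⟹  A = 1  ✓
Hence u(x, y) = y^{2}.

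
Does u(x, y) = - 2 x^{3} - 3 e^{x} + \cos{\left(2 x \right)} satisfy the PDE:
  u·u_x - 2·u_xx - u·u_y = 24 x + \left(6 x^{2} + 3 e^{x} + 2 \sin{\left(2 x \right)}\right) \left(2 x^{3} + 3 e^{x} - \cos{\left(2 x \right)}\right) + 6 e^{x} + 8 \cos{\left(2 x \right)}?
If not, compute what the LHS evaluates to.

Evaluate each term of the left-hand side for u = - 2 x^{3} - 3 e^{x} + \cos{\left(2 x \right)}.
Derivatives:
  u_x = - 6 x^{2} - 3 e^{x} - 2 \sin{\left(2 x \right)}
  u_xx = - 12 x - 3 e^{x} - 4 \cos{\left(2 x \right)}
  u_y = 0
Terms:
  u·u_x = \left(6 x^{2} + 3 e^{x} + 2 \sin{\left(2 x \right)}\right) \left(2 x^{3} + 3 e^{x} - \cos{\left(2 x \right)}\right)
  -2·u_xx = 24 x + 6 e^{x} + 8 \cos{\left(2 x \right)}
  -u·u_y = 0
Sum: LHS = 24 x + \left(6 x^{2} + 3 e^{x} + 2 \sin{\left(2 x \right)}\right) \left(2 x^{3} + 3 e^{x} - \cos{\left(2 x \right)}\right) + 6 e^{x} + 8 \cos{\left(2 x \right)}
This is exactly the given right-hand side, so u is a solution.

Answer: Yes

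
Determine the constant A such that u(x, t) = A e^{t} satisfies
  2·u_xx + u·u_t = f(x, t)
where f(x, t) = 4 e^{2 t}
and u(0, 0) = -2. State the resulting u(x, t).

Answer: u(x, t) = - 2 e^{t}

Derivation:
Substitute the ansatz u = A e^{t} into the left-hand side.
Derivatives of the ansatz:
  u_xx = 0
  u_t = A e^{t}
Term by term:
  2·u_xx = 0
  u·u_t = A^{2} e^{2 t}
So the left-hand side equals
  A^{2} e^{2 t}
This must equal f(x, t) = 4 e^{2 t} identically.
Matching coefficients of the independent functions:
  [e^{2 t}]:  A^{2} = 4
These equations allow (A) = (-2) or (2).
Impose the point condition(s):
  u(0, 0) = -2  ⟹  A = -2
Only A = -2 satisfies everything.
Hence u(x, t) = - 2 e^{t}.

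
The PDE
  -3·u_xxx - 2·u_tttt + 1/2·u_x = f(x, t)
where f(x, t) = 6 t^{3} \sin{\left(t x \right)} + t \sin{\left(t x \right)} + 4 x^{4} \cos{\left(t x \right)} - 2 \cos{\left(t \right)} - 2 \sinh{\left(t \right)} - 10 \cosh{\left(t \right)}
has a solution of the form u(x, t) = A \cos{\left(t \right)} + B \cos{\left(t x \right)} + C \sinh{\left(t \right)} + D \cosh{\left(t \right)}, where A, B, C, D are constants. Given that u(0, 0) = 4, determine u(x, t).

Substitute the ansatz u = A \cos{\left(t \right)} + B \cos{\left(t x \right)} + C \sinh{\left(t \right)} + D \cosh{\left(t \right)} into the left-hand side.
Derivatives of the ansatz:
  u_xxx = B t^{3} \sin{\left(t x \right)}
  u_tttt = A \cos{\left(t \right)} + B x^{4} \cos{\left(t x \right)} + C \sinh{\left(t \right)} + D \cosh{\left(t \right)}
  u_x = - B t \sin{\left(t x \right)}
Term by term:
  -3·u_xxx = - 3 B t^{3} \sin{\left(t x \right)}
  -2·u_tttt = - 2 A \cos{\left(t \right)} - 2 B x^{4} \cos{\left(t x \right)} - 2 C \sinh{\left(t \right)} - 2 D \cosh{\left(t \right)}
  1/2·u_x = - \frac{B t \sin{\left(t x \right)}}{2}
So the left-hand side equals
  - 2 A \cos{\left(t \right)} - 3 B t^{3} \sin{\left(t x \right)} - \frac{B t \sin{\left(t x \right)}}{2} - 2 B x^{4} \cos{\left(t x \right)} - 2 C \sinh{\left(t \right)} - 2 D \cosh{\left(t \right)}
This must equal f(x, t) = 6 t^{3} \sin{\left(t x \right)} + t \sin{\left(t x \right)} + 4 x^{4} \cos{\left(t x \right)} - 2 \cos{\left(t \right)} - 2 \sinh{\left(t \right)} - 10 \cosh{\left(t \right)} identically.
Matching coefficients of the independent functions:
  [t \sin{\left(t x \right)}]:  - \frac{B}{2} = 1
  [t^{3} \sin{\left(t x \right)}]:  - 3 B = 6
  [x^{4} \cos{\left(t x \right)}]:  - 2 B = 4
  [\cos{\left(t \right)}]:  - 2 A = -2
  [\sinh{\left(t \right)}]:  - 2 C = -2
  [\cosh{\left(t \right)}]:  - 2 D = -10
Solving: A = 1, B = -2, C = 1, D = 5.
Check against the point condition:
  u(0, 0) = 4  ⟹  A + B + D = 4  ✓
Hence u(x, t) = \cos{\left(t \right)} - 2 \cos{\left(t x \right)} + \sinh{\left(t \right)} + 5 \cosh{\left(t \right)}.

Answer: u(x, t) = \cos{\left(t \right)} - 2 \cos{\left(t x \right)} + \sinh{\left(t \right)} + 5 \cosh{\left(t \right)}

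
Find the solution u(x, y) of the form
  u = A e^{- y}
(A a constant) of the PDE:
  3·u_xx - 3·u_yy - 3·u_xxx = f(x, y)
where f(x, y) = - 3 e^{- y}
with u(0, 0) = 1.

Answer: u(x, y) = e^{- y}

Derivation:
Substitute the ansatz u = A e^{- y} into the left-hand side.
Derivatives of the ansatz:
  u_xx = 0
  u_yy = A e^{- y}
  u_xxx = 0
Term by term:
  3·u_xx = 0
  -3·u_yy = - 3 A e^{- y}
  -3·u_xxx = 0
So the left-hand side equals
  - 3 A e^{- y}
This must equal f(x, y) = - 3 e^{- y} identically.
Matching coefficients of the independent functions:
  [e^{- y}]:  - 3 A = -3
Solving: A = 1.
Check against the point condition:
  u(0, 0) = 1  ⟹  A = 1  ✓
Hence u(x, y) = e^{- y}.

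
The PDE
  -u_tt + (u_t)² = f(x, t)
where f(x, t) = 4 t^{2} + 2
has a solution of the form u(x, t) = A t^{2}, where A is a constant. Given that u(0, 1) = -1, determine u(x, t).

Substitute the ansatz u = A t^{2} into the left-hand side.
Derivatives of the ansatz:
  u_tt = 2 A
  u_t = 2 A t
Term by term:
  -u_tt = - 2 A
  (u_t)² = 4 A^{2} t^{2}
So the left-hand side equals
  4 A^{2} t^{2} - 2 A
This must equal f(x, t) = 4 t^{2} + 2 identically.
Matching coefficients of the independent functions:
  [constant term]:  - 2 A = 2
  [t^{2}]:  4 A^{2} = 4
Solving: A = -1.
Check against the point condition:
  u(0, 1) = -1  ⟹  A = -1  ✓
Hence u(x, t) = - t^{2}.

Answer: u(x, t) = - t^{2}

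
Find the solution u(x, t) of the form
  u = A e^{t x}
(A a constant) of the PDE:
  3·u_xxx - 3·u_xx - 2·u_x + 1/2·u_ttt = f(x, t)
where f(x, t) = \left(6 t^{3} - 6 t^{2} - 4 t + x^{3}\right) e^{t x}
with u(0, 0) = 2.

Answer: u(x, t) = 2 e^{t x}

Derivation:
Substitute the ansatz u = A e^{t x} into the left-hand side.
Derivatives of the ansatz:
  u_xxx = A t^{3} e^{t x}
  u_xx = A t^{2} e^{t x}
  u_x = A t e^{t x}
  u_ttt = A x^{3} e^{t x}
Term by term:
  3·u_xxx = 3 A t^{3} e^{t x}
  -3·u_xx = - 3 A t^{2} e^{t x}
  -2·u_x = - 2 A t e^{t x}
  1/2·u_ttt = \frac{A x^{3} e^{t x}}{2}
So the left-hand side equals
  3 A t^{3} e^{t x} - 3 A t^{2} e^{t x} - 2 A t e^{t x} + \frac{A x^{3} e^{t x}}{2}
This must equal f(x, t) identically; expanded, f = 6 t^{3} e^{t x} - 6 t^{2} e^{t x} - 4 t e^{t x} + x^{3} e^{t x}.
Matching coefficients of the independent functions:
  [t e^{t x}]:  - 2 A = -4
  [t^{2} e^{t x}]:  - 3 A = -6
  [t^{3} e^{t x}]:  3 A = 6
  [x^{3} e^{t x}]:  \frac{A}{2} = 1
Solving: A = 2.
Check against the point condition:
  u(0, 0) = 2  ⟹  A = 2  ✓
Hence u(x, t) = 2 e^{t x}.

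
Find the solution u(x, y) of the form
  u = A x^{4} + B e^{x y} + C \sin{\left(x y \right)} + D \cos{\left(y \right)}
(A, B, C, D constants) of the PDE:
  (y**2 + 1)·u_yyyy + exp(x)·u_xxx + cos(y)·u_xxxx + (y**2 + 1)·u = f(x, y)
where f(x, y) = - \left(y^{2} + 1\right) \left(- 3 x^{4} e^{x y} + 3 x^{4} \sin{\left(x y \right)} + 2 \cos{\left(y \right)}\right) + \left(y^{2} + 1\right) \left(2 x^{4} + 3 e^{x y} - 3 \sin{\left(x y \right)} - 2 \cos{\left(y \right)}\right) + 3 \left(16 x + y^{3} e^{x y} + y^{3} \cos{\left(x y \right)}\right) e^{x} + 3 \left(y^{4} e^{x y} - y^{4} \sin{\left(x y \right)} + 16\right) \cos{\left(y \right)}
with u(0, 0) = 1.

Answer: u(x, y) = 2 x^{4} + 3 e^{x y} - 3 \sin{\left(x y \right)} - 2 \cos{\left(y \right)}

Derivation:
Substitute the ansatz u = A x^{4} + B e^{x y} + C \sin{\left(x y \right)} + D \cos{\left(y \right)} into the left-hand side.
Derivatives of the ansatz:
  u_yyyy = B x^{4} e^{x y} + C x^{4} \sin{\left(x y \right)} + D \cos{\left(y \right)}
  u_xxx = 24 A x + B y^{3} e^{x y} - C y^{3} \cos{\left(x y \right)}
  u_xxxx = 24 A + B y^{4} e^{x y} + C y^{4} \sin{\left(x y \right)}
Term by term:
  (y**2 + 1)·u_yyyy = B x^{4} y^{2} e^{x y} + B x^{4} e^{x y} + C x^{4} y^{2} \sin{\left(x y \right)} + C x^{4} \sin{\left(x y \right)} + D y^{2} \cos{\left(y \right)} + D \cos{\left(y \right)}
  exp(x)·u_xxx = 24 A x e^{x} + B y^{3} e^{x} e^{x y} - C y^{3} e^{x} \cos{\left(x y \right)}
  cos(y)·u_xxxx = 24 A \cos{\left(y \right)} + B y^{4} e^{x y} \cos{\left(y \right)} + C y^{4} \sin{\left(x y \right)} \cos{\left(y \right)}
  (y**2 + 1)·u = A x^{4} y^{2} + A x^{4} + B y^{2} e^{x y} + B e^{x y} + C y^{2} \sin{\left(x y \right)} + C \sin{\left(x y \right)} + D y^{2} \cos{\left(y \right)} + D \cos{\left(y \right)}
So the left-hand side equals
  A x^{4} y^{2} + A x^{4} + 24 A x e^{x} + 24 A \cos{\left(y \right)} + B x^{4} y^{2} e^{x y} + B x^{4} e^{x y} + B y^{4} e^{x y} \cos{\left(y \right)} + B y^{3} e^{x} e^{x y} + B y^{2} e^{x y} + B e^{x y} + C x^{4} y^{2} \sin{\left(x y \right)} + C x^{4} \sin{\left(x y \right)} + C y^{4} \sin{\left(x y \right)} \cos{\left(y \right)} - C y^{3} e^{x} \cos{\left(x y \right)} + C y^{2} \sin{\left(x y \right)} + C \sin{\left(x y \right)} + 2 D y^{2} \cos{\left(y \right)} + 2 D \cos{\left(y \right)}
This must equal f(x, y) identically; expanded, f = 3 x^{4} y^{2} e^{x y} - 3 x^{4} y^{2} \sin{\left(x y \right)} + 2 x^{4} y^{2} + 3 x^{4} e^{x y} - 3 x^{4} \sin{\left(x y \right)} + 2 x^{4} + 48 x e^{x} + 3 y^{4} e^{x y} \cos{\left(y \right)} - 3 y^{4} \sin{\left(x y \right)} \cos{\left(y \right)} + 3 y^{3} e^{x} e^{x y} + 3 y^{3} e^{x} \cos{\left(x y \right)} + 3 y^{2} e^{x y} - 3 y^{2} \sin{\left(x y \right)} - 4 y^{2} \cos{\left(y \right)} + 3 e^{x y} - 3 \sin{\left(x y \right)} + 44 \cos{\left(y \right)}.
Matching coefficients of the independent functions:
(each divided by its leading coefficient; functions giving the same equation are listed together)
  [x^{4}, x e^{x}, x^{4} y^{2}]:  A - 2 = 0
  [x^{4} e^{x y}, y^{2} e^{x y}, x^{4} y^{2} e^{x y}, …]:  B - 3 = 0
  [x^{4} \sin{\left(x y \right)}, y^{2} \sin{\left(x y \right)}, x^{4} y^{2} \sin{\left(x y \right)}, …]:  C + 3 = 0
  [y^{2} \cos{\left(y \right)}]:  D + 2 = 0
  [\cos{\left(y \right)}]:  A + \frac{D}{12} - \frac{11}{6} = 0
Solving: A = 2, B = 3, C = -3, D = -2.
Check against the point condition:
  u(0, 0) = 1  ⟹  B + D = 1  ✓
Hence u(x, y) = 2 x^{4} + 3 e^{x y} - 3 \sin{\left(x y \right)} - 2 \cos{\left(y \right)}.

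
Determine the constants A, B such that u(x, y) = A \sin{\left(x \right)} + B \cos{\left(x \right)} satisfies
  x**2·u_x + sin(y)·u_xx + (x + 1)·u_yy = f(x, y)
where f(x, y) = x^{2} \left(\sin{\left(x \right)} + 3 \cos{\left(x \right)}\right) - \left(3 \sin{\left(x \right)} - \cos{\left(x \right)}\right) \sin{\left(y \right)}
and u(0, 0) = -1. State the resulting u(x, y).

Answer: u(x, y) = 3 \sin{\left(x \right)} - \cos{\left(x \right)}

Derivation:
Substitute the ansatz u = A \sin{\left(x \right)} + B \cos{\left(x \right)} into the left-hand side.
Derivatives of the ansatz:
  u_x = A \cos{\left(x \right)} - B \sin{\left(x \right)}
  u_xx = - A \sin{\left(x \right)} - B \cos{\left(x \right)}
  u_yy = 0
Term by term:
  x**2·u_x = A x^{2} \cos{\left(x \right)} - B x^{2} \sin{\left(x \right)}
  sin(y)·u_xx = - A \sin{\left(x \right)} \sin{\left(y \right)} - B \sin{\left(y \right)} \cos{\left(x \right)}
  (x + 1)·u_yy = 0
So the left-hand side equals
  A x^{2} \cos{\left(x \right)} - A \sin{\left(x \right)} \sin{\left(y \right)} - B x^{2} \sin{\left(x \right)} - B \sin{\left(y \right)} \cos{\left(x \right)}
This must equal f(x, y) identically; expanded, f = x^{2} \sin{\left(x \right)} + 3 x^{2} \cos{\left(x \right)} - 3 \sin{\left(x \right)} \sin{\left(y \right)} + \sin{\left(y \right)} \cos{\left(x \right)}.
Matching coefficients of the independent functions:
  [x^{2} \sin{\left(x \right)}, \sin{\left(y \right)} \cos{\left(x \right)}]:  - B = 1
  [x^{2} \cos{\left(x \right)}]:  A = 3
  [\sin{\left(x \right)} \sin{\left(y \right)}]:  - A = -3
Solving: A = 3, B = -1.
Check against the point condition:
  u(0, 0) = -1  ⟹  B = -1  ✓
Hence u(x, y) = 3 \sin{\left(x \right)} - \cos{\left(x \right)}.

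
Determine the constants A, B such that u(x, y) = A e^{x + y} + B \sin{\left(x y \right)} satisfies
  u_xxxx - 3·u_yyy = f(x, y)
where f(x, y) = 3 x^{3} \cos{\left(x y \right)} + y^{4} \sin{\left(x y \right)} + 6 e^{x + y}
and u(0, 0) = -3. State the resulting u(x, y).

Answer: u(x, y) = - 3 e^{x + y} + \sin{\left(x y \right)}

Derivation:
Substitute the ansatz u = A e^{x + y} + B \sin{\left(x y \right)} into the left-hand side.
Derivatives of the ansatz:
  u_xxxx = A e^{x} e^{y} + B y^{4} \sin{\left(x y \right)}
  u_yyy = A e^{x} e^{y} - B x^{3} \cos{\left(x y \right)}
Term by term:
  u_xxxx = A e^{x} e^{y} + B y^{4} \sin{\left(x y \right)}
  -3·u_yyy = - 3 A e^{x} e^{y} + 3 B x^{3} \cos{\left(x y \right)}
So the left-hand side equals
  - 2 A e^{x} e^{y} + 3 B x^{3} \cos{\left(x y \right)} + B y^{4} \sin{\left(x y \right)}
This must equal f(x, y) identically; expanded, f = 3 x^{3} \cos{\left(x y \right)} + y^{4} \sin{\left(x y \right)} + 6 e^{x} e^{y}.
Matching coefficients of the independent functions:
  [x^{3} \cos{\left(x y \right)}]:  3 B = 3
  [y^{4} \sin{\left(x y \right)}]:  B = 1
  [e^{x} e^{y}]:  - 2 A = 6
Solving: A = -3, B = 1.
Check against the point condition:
  u(0, 0) = -3  ⟹  A = -3  ✓
Hence u(x, y) = - 3 e^{x + y} + \sin{\left(x y \right)}.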